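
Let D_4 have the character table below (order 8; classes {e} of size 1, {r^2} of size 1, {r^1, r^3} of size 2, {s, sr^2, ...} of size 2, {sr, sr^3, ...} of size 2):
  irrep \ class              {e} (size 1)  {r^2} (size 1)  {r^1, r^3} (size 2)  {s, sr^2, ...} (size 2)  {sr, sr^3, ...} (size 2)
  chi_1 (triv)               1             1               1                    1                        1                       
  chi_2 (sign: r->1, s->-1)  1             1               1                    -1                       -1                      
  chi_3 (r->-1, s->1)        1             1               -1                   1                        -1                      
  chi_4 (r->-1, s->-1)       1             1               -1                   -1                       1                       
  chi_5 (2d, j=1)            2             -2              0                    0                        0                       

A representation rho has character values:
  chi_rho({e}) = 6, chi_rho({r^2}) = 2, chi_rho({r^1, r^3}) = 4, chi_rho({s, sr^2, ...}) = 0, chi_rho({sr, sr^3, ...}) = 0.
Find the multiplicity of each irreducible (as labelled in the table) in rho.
Multiplicities: chi_1: 2, chi_2: 2, chi_3: 0, chi_4: 0, chi_5: 1.

Details: Use <chi_rho, chi> = (1/|G|) sum_C |C| * chi_rho(C) * conj(chi(C)) with |G| = 8 for each irreducible chi in the table:
  <chi_rho, chi_1> = (1/8)[1*(6)*conj(1) + 1*(2)*conj(1) + 2*(4)*conj(1) + 2*(0)*conj(1) + 2*(0)*conj(1)]
      = (1/8)[(6) + (2) + (8) + (0) + (0)] = 16/8 = 2
  <chi_rho, chi_2> = (1/8)[1*(6)*conj(1) + 1*(2)*conj(1) + 2*(4)*conj(1) + 2*(0)*conj(-1) + 2*(0)*conj(-1)]
      = (1/8)[(6) + (2) + (8) + (0) + (0)] = 16/8 = 2
  <chi_rho, chi_3> = (1/8)[1*(6)*conj(1) + 1*(2)*conj(1) + 2*(4)*conj(-1) + 2*(0)*conj(1) + 2*(0)*conj(-1)]
      = (1/8)[(6) + (2) + (-8) + (0) + (0)] = 0/8 = 0
  <chi_rho, chi_4> = (1/8)[1*(6)*conj(1) + 1*(2)*conj(1) + 2*(4)*conj(-1) + 2*(0)*conj(-1) + 2*(0)*conj(1)]
      = (1/8)[(6) + (2) + (-8) + (0) + (0)] = 0/8 = 0
  <chi_rho, chi_5> = (1/8)[1*(6)*conj(2) + 1*(2)*conj(-2) + 2*(4)*conj(0) + 2*(0)*conj(0) + 2*(0)*conj(0)]
      = (1/8)[(12) + (-4) + (0) + (0) + (0)] = 8/8 = 1
Dimension check: dim(rho) = sum (mult * dim) = 2*1 + 2*1 + 0*1 + 0*1 + 1*2 = 6 = chi_rho(e) = 6.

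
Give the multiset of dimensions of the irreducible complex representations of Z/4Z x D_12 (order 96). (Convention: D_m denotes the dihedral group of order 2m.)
Dimensions: 1, 1, 1, 1, 1, 1, 1, 1, 1, 1, 1, 1, 1, 1, 1, 1, 2, 2, 2, 2, 2, 2, 2, 2, 2, 2, 2, 2, 2, 2, 2, 2, 2, 2, 2, 2

Derivation: There are 36 irreducibles (= number of conjugacy classes). Their dimensions d_i satisfy sum d_i^2 = |G| = 96: 1 + 1 + 1 + 1 + 1 + 1 + 1 + 1 + 1 + 1 + 1 + 1 + 1 + 1 + 1 + 1 + 4 + 4 + 4 + 4 + 4 + 4 + 4 + 4 + 4 + 4 + 4 + 4 + 4 + 4 + 4 + 4 + 4 + 4 + 4 + 4 = 96. (For the product with Z/4Z: each of the 4 1-dim characters of Z/4Z tensors with each irrep of D_12, giving 4 copies of each D_12-dimension.)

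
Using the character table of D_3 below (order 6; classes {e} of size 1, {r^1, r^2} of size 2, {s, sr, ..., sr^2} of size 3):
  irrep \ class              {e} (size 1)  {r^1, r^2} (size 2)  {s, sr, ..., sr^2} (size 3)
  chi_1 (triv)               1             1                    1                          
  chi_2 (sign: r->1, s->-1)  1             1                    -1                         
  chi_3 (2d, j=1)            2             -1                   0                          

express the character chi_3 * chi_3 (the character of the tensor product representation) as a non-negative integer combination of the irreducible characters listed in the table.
chi_3 tensor chi_3 = chi_1 + chi_2 + chi_3 (all other irreducibles have multiplicity 0).

Why: The character of a tensor product is the pointwise product (chi_3 * chi_3)(C) = chi_3(C) * chi_3(C):
  {e}: (2)*(2), {r^1, r^2}: (-1)*(-1), {s, sr, ..., sr^2}: (0)*(0)
so (chi_3 * chi_3) takes values
  {e} -> 4, {r^1, r^2} -> 1, {s, sr, ..., sr^2} -> 0.
Now take the inner product of this character with each irreducible chi from the table, <chi_3*chi_3, chi> = (1/6) sum_C |C| (chi_3*chi_3)(C) conj(chi(C)):
  <chi_3*chi_3, chi_1> = (1/6)[1*(4)*conj(1) + 2*(1)*conj(1) + 3*(0)*conj(1)]
      = (1/6)[(4) + (2) + (0)] = 6/6 = 1
  <chi_3*chi_3, chi_2> = (1/6)[1*(4)*conj(1) + 2*(1)*conj(1) + 3*(0)*conj(-1)]
      = (1/6)[(4) + (2) + (0)] = 6/6 = 1
  <chi_3*chi_3, chi_3> = (1/6)[1*(4)*conj(2) + 2*(1)*conj(-1) + 3*(0)*conj(0)]
      = (1/6)[(8) + (-2) + (0)] = 6/6 = 1
Hence the multiplicities are chi_1: 1, chi_2: 1, chi_3: 1. Dimension check: dim(chi_3)*dim(chi_3) = 2*2 = 4 and sum (mult * dim) = 1*1 + 1*1 + 1*2 = 4.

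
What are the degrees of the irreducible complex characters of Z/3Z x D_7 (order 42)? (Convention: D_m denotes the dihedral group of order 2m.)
Dimensions: 1, 1, 1, 1, 1, 1, 2, 2, 2, 2, 2, 2, 2, 2, 2

Explanation: There are 15 irreducibles (= number of conjugacy classes). Their dimensions d_i satisfy sum d_i^2 = |G| = 42: 1 + 1 + 1 + 1 + 1 + 1 + 4 + 4 + 4 + 4 + 4 + 4 + 4 + 4 + 4 = 42. (For the product with Z/3Z: each of the 3 1-dim characters of Z/3Z tensors with each irrep of D_7, giving 3 copies of each D_7-dimension.)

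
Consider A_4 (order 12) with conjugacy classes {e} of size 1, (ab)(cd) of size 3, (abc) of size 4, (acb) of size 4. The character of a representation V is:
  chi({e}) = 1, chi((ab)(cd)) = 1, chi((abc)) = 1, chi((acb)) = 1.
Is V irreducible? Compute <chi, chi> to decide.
Irreducible: <chi, chi> = 1.

Why: <chi, chi> = (1/|G|) sum_C |C| * |chi(C)|^2 = (1/12)[1*|1|^2 + 3*|1|^2 + 4*|1|^2 + 4*|1|^2]
  = (1/12)[(1) + (3) + (4) + (4)] = 12/12 = 1.
(Exp terms are combined using exp(i*s)*conj(exp(i*t)) = exp(i*(s-t)), and sums of them are collapsed using the identity that for every m > 1 the m distinct m-th roots of unity sum to 0, e.g. 1 + exp(2*I*pi/3) + exp(-2*I*pi/3) = 0.)
A character is irreducible iff <chi, chi> = 1, so this representation is irreducible.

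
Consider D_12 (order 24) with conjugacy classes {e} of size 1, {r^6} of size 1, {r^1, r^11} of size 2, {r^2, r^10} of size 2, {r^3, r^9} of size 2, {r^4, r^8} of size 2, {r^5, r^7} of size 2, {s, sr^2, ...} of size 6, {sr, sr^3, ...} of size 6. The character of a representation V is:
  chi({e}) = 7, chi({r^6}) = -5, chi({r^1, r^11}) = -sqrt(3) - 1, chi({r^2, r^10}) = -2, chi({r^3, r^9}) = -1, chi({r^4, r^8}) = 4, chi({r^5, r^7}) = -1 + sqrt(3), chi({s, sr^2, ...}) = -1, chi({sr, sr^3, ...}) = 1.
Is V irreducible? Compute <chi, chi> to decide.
Not irreducible (reducible): <chi, chi> = 6 > 1.

Explanation: <chi, chi> = (1/|G|) sum_C |C| * |chi(C)|^2 = (1/24)[1*|7|^2 + 1*|-5|^2 + 2*|-sqrt(3) - 1|^2 + 2*|-2|^2 + 2*|-1|^2 + 2*|4|^2 + 2*|-1 + sqrt(3)|^2 + 6*|-1|^2 + 6*|1|^2]
  = (1/24)[(49) + (25) + (4*sqrt(3) + 8) + (8) + (2) + (32) + (8 - 4*sqrt(3)) + (6) + (6)] = 144/24 = 6.
A character is irreducible iff <chi, chi> = 1, so this representation is reducible.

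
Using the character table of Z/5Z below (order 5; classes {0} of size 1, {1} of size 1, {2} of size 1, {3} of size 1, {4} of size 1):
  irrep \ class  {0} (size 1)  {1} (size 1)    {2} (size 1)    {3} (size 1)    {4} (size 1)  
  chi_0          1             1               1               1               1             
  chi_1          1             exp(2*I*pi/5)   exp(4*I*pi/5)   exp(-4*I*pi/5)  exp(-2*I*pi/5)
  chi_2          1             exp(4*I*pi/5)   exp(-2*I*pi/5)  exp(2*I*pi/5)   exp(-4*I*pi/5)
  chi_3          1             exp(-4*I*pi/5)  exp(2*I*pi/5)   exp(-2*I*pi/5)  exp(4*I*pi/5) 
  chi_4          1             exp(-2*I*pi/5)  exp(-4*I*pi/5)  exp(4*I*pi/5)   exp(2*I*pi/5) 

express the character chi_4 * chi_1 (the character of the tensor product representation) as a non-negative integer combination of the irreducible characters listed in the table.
chi_4 tensor chi_1 = chi_0 (all other irreducibles have multiplicity 0).

The character of a tensor product is the pointwise product (chi_4 * chi_1)(C) = chi_4(C) * chi_1(C):
  {0}: (1)*(1), {1}: (exp(-2*I*pi/5))*(exp(2*I*pi/5)), {2}: (exp(-4*I*pi/5))*(exp(4*I*pi/5)), {3}: (exp(4*I*pi/5))*(exp(-4*I*pi/5)), {4}: (exp(2*I*pi/5))*(exp(-2*I*pi/5))
so (chi_4 * chi_1) takes values
  {0} -> 1, {1} -> 1, {2} -> 1, {3} -> 1, {4} -> 1.
Now take the inner product of this character with each irreducible chi from the table, <chi_4*chi_1, chi> = (1/5) sum_C |C| (chi_4*chi_1)(C) conj(chi(C)):
  <chi_4*chi_1, chi_0> = (1/5)[1*(1)*conj(1) + 1*(1)*conj(1) + 1*(1)*conj(1) + 1*(1)*conj(1) + 1*(1)*conj(1)]
      = (1/5)[(1) + (1) + (1) + (1) + (1)] = 5/5 = 1
  <chi_4*chi_1, chi_1> = (1/5)[1*(1)*conj(1) + 1*(1)*conj(exp(2*I*pi/5)) + 1*(1)*conj(exp(4*I*pi/5)) + 1*(1)*conj(exp(-4*I*pi/5)) + 1*(1)*conj(exp(-2*I*pi/5))]
      = (1/5)[(1) + (exp(-2*I*pi/5)) + (exp(-4*I*pi/5)) + (exp(4*I*pi/5)) + (exp(2*I*pi/5))] = 0/5 = 0
  <chi_4*chi_1, chi_2> = (1/5)[1*(1)*conj(1) + 1*(1)*conj(exp(4*I*pi/5)) + 1*(1)*conj(exp(-2*I*pi/5)) + 1*(1)*conj(exp(2*I*pi/5)) + 1*(1)*conj(exp(-4*I*pi/5))]
      = (1/5)[(1) + (exp(-4*I*pi/5)) + (exp(2*I*pi/5)) + (exp(-2*I*pi/5)) + (exp(4*I*pi/5))] = 0/5 = 0
  <chi_4*chi_1, chi_3> = (1/5)[1*(1)*conj(1) + 1*(1)*conj(exp(-4*I*pi/5)) + 1*(1)*conj(exp(2*I*pi/5)) + 1*(1)*conj(exp(-2*I*pi/5)) + 1*(1)*conj(exp(4*I*pi/5))]
      = (1/5)[(1) + (exp(4*I*pi/5)) + (exp(-2*I*pi/5)) + (exp(2*I*pi/5)) + (exp(-4*I*pi/5))] = 0/5 = 0
  <chi_4*chi_1, chi_4> = (1/5)[1*(1)*conj(1) + 1*(1)*conj(exp(-2*I*pi/5)) + 1*(1)*conj(exp(-4*I*pi/5)) + 1*(1)*conj(exp(4*I*pi/5)) + 1*(1)*conj(exp(2*I*pi/5))]
      = (1/5)[(1) + (exp(2*I*pi/5)) + (exp(4*I*pi/5)) + (exp(-4*I*pi/5)) + (exp(-2*I*pi/5))] = 0/5 = 0
(Exp terms are combined using exp(i*s)*conj(exp(i*t)) = exp(i*(s-t)), and sums of them are collapsed using the identity that for every m > 1 the m distinct m-th roots of unity sum to 0, e.g. 1 + exp(2*I*pi/3) + exp(-2*I*pi/3) = 0.)
Hence the multiplicities are chi_0: 1. Dimension check: dim(chi_4)*dim(chi_1) = 1*1 = 1 and sum (mult * dim) = 1*1 = 1.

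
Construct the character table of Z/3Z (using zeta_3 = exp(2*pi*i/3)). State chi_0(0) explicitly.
Character table of Z/3Z (irreps indexed chi_0,...,chi_2 with chi_k(m) = zeta_3^(k*m), zeta_3 = exp(2*pi*i/3)):
  irrep \ class  {0} (size 1)  {1} (size 1)    {2} (size 1)  
  chi_0          1             1               1             
  chi_1          1             exp(2*I*pi/3)   exp(-2*I*pi/3)
  chi_2          1             exp(-2*I*pi/3)  exp(2*I*pi/3) 

Spot check: chi_0(0) = zeta_3^(0*0) = zeta_3^0 = 1.

Proof sketch: Z/3Z is abelian, so all 3 irreducible complex representations are 1-dimensional. They are given by chi_k(m) = zeta_3^(k*m) for k = 0,...,2. Row orthogonality: sum_m chi_k(m) conj(chi_l(m)) = 3 * [k = l].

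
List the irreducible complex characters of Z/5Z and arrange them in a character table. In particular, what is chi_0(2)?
Character table of Z/5Z (irreps indexed chi_0,...,chi_4 with chi_k(m) = zeta_5^(k*m), zeta_5 = exp(2*pi*i/5)):
  irrep \ class  {0} (size 1)  {1} (size 1)    {2} (size 1)    {3} (size 1)    {4} (size 1)  
  chi_0          1             1               1               1               1             
  chi_1          1             exp(2*I*pi/5)   exp(4*I*pi/5)   exp(-4*I*pi/5)  exp(-2*I*pi/5)
  chi_2          1             exp(4*I*pi/5)   exp(-2*I*pi/5)  exp(2*I*pi/5)   exp(-4*I*pi/5)
  chi_3          1             exp(-4*I*pi/5)  exp(2*I*pi/5)   exp(-2*I*pi/5)  exp(4*I*pi/5) 
  chi_4          1             exp(-2*I*pi/5)  exp(-4*I*pi/5)  exp(4*I*pi/5)   exp(2*I*pi/5) 

Spot check: chi_0(2) = zeta_5^(0*2) = zeta_5^0 = 1.

Derivation: Z/5Z is abelian, so all 5 irreducible complex representations are 1-dimensional. They are given by chi_k(m) = zeta_5^(k*m) for k = 0,...,4. Row orthogonality: sum_m chi_k(m) conj(chi_l(m)) = 5 * [k = l].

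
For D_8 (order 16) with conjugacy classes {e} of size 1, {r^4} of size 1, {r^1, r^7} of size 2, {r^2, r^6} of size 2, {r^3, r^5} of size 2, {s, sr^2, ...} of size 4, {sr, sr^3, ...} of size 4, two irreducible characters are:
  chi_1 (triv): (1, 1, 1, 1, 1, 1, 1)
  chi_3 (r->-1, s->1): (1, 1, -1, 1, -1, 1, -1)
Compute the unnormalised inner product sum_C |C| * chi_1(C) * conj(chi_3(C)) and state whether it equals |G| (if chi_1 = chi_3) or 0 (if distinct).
Sum = 0; so <chi_1, chi_3> = 0 (distinct irreducibles are orthogonal).

Derivation: Compute term by term over conjugacy classes (|C| * chi_1(C) * conj(chi_3(C))):
  1*(1)*conj(1) + 1*(1)*conj(1) + 2*(1)*conj(-1) + 2*(1)*conj(1) + 2*(1)*conj(-1) + 4*(1)*conj(1) + 4*(1)*conj(-1)
  = (1) + (1) + (-2) + (2) + (-2) + (4) + (-4)
  = 0.
Dividing by |G| = 16 gives 0/16 = 0, matching the row-orthogonality relation <chi_1, chi_3> = [chi_1 = chi_3].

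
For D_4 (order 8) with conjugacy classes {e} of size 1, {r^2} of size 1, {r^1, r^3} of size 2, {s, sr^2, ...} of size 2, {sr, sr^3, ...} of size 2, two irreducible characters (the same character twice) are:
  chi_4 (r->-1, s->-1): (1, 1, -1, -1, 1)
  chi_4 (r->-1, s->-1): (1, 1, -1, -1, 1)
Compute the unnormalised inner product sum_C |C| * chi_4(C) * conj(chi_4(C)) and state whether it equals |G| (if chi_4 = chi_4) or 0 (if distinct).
Sum = 8 = |G| = 8; so <chi_4, chi_4> = 1 (norm-1 confirms irreducibility).

Why: Compute term by term over conjugacy classes (|C| * chi_4(C) * conj(chi_4(C))):
  1*(1)*conj(1) + 1*(1)*conj(1) + 2*(-1)*conj(-1) + 2*(-1)*conj(-1) + 2*(1)*conj(1)
  = (1) + (1) + (2) + (2) + (2)
  = 8.
Dividing by |G| = 8 gives 8/8 = 1, matching the row-orthogonality relation <chi_4, chi_4> = [chi_4 = chi_4].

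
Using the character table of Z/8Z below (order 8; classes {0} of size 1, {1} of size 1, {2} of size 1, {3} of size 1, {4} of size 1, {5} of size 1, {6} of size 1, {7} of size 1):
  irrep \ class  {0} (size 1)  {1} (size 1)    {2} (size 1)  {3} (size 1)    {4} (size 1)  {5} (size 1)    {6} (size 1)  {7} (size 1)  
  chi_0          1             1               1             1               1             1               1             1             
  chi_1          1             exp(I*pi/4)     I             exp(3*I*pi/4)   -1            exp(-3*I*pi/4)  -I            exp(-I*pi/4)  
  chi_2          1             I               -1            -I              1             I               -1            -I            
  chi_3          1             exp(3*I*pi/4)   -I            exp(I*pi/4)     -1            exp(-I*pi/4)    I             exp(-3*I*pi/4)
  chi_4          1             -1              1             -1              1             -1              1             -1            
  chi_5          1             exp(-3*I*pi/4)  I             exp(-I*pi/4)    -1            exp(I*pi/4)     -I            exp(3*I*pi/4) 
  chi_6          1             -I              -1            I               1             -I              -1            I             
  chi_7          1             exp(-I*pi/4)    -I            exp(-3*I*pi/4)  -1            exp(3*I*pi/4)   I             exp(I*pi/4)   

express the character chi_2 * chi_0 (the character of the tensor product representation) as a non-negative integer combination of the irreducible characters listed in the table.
chi_2 tensor chi_0 = chi_2 (all other irreducibles have multiplicity 0).

Proof sketch: The character of a tensor product is the pointwise product (chi_2 * chi_0)(C) = chi_2(C) * chi_0(C):
  {0}: (1)*(1), {1}: (I)*(1), {2}: (-1)*(1), {3}: (-I)*(1), {4}: (1)*(1), {5}: (I)*(1), {6}: (-1)*(1), {7}: (-I)*(1)
so (chi_2 * chi_0) takes values
  {0} -> 1, {1} -> I, {2} -> -1, {3} -> -I, {4} -> 1, {5} -> I, {6} -> -1, {7} -> -I.
Now take the inner product of this character with each irreducible chi from the table, <chi_2*chi_0, chi> = (1/8) sum_C |C| (chi_2*chi_0)(C) conj(chi(C)):
  <chi_2*chi_0, chi_0> = (1/8)[1*(1)*conj(1) + 1*(I)*conj(1) + 1*(-1)*conj(1) + 1*(-I)*conj(1) + 1*(1)*conj(1) + 1*(I)*conj(1) + 1*(-1)*conj(1) + 1*(-I)*conj(1)]
      = (1/8)[(1) + (I) + (-1) + (-I) + (1) + (I) + (-1) + (-I)] = 0/8 = 0
  <chi_2*chi_0, chi_1> = (1/8)[1*(1)*conj(1) + 1*(I)*conj(exp(I*pi/4)) + 1*(-1)*conj(I) + 1*(-I)*conj(exp(3*I*pi/4)) + 1*(1)*conj(-1) + 1*(I)*conj(exp(-3*I*pi/4)) + 1*(-1)*conj(-I) + 1*(-I)*conj(exp(-I*pi/4))]
      = (1/8)[(1) + (exp(I*pi/4)) + (I) + (-exp(-I*pi/4)) + (-1) + (exp(-3*I*pi/4)) + (-I) + (-exp(3*I*pi/4))] = 0/8 = 0
  <chi_2*chi_0, chi_2> = (1/8)[1*(1)*conj(1) + 1*(I)*conj(I) + 1*(-1)*conj(-1) + 1*(-I)*conj(-I) + 1*(1)*conj(1) + 1*(I)*conj(I) + 1*(-1)*conj(-1) + 1*(-I)*conj(-I)]
      = (1/8)[(1) + (1) + (1) + (1) + (1) + (1) + (1) + (1)] = 8/8 = 1
  <chi_2*chi_0, chi_3> = (1/8)[1*(1)*conj(1) + 1*(I)*conj(exp(3*I*pi/4)) + 1*(-1)*conj(-I) + 1*(-I)*conj(exp(I*pi/4)) + 1*(1)*conj(-1) + 1*(I)*conj(exp(-I*pi/4)) + 1*(-1)*conj(I) + 1*(-I)*conj(exp(-3*I*pi/4))]
      = (1/8)[(1) + (exp(-I*pi/4)) + (-I) + (-exp(I*pi/4)) + (-1) + (exp(3*I*pi/4)) + (I) + (-exp(-3*I*pi/4))] = 0/8 = 0
  <chi_2*chi_0, chi_4> = (1/8)[1*(1)*conj(1) + 1*(I)*conj(-1) + 1*(-1)*conj(1) + 1*(-I)*conj(-1) + 1*(1)*conj(1) + 1*(I)*conj(-1) + 1*(-1)*conj(1) + 1*(-I)*conj(-1)]
      = (1/8)[(1) + (-I) + (-1) + (I) + (1) + (-I) + (-1) + (I)] = 0/8 = 0
  <chi_2*chi_0, chi_5> = (1/8)[1*(1)*conj(1) + 1*(I)*conj(exp(-3*I*pi/4)) + 1*(-1)*conj(I) + 1*(-I)*conj(exp(-I*pi/4)) + 1*(1)*conj(-1) + 1*(I)*conj(exp(I*pi/4)) + 1*(-1)*conj(-I) + 1*(-I)*conj(exp(3*I*pi/4))]
      = (1/8)[(1) + (exp(-3*I*pi/4)) + (I) + (-exp(3*I*pi/4)) + (-1) + (exp(I*pi/4)) + (-I) + (-exp(-I*pi/4))] = 0/8 = 0
  <chi_2*chi_0, chi_6> = (1/8)[1*(1)*conj(1) + 1*(I)*conj(-I) + 1*(-1)*conj(-1) + 1*(-I)*conj(I) + 1*(1)*conj(1) + 1*(I)*conj(-I) + 1*(-1)*conj(-1) + 1*(-I)*conj(I)]
      = (1/8)[(1) + (-1) + (1) + (-1) + (1) + (-1) + (1) + (-1)] = 0/8 = 0
  <chi_2*chi_0, chi_7> = (1/8)[1*(1)*conj(1) + 1*(I)*conj(exp(-I*pi/4)) + 1*(-1)*conj(-I) + 1*(-I)*conj(exp(-3*I*pi/4)) + 1*(1)*conj(-1) + 1*(I)*conj(exp(3*I*pi/4)) + 1*(-1)*conj(I) + 1*(-I)*conj(exp(I*pi/4))]
      = (1/8)[(1) + (exp(3*I*pi/4)) + (-I) + (-exp(-3*I*pi/4)) + (-1) + (exp(-I*pi/4)) + (I) + (-exp(I*pi/4))] = 0/8 = 0
(Exp terms are combined using exp(i*s)*conj(exp(i*t)) = exp(i*(s-t)), and sums of them are collapsed using the identity that for every m > 1 the m distinct m-th roots of unity sum to 0, e.g. 1 + exp(2*I*pi/3) + exp(-2*I*pi/3) = 0.)
Hence the multiplicities are chi_2: 1. Dimension check: dim(chi_2)*dim(chi_0) = 1*1 = 1 and sum (mult * dim) = 1*1 = 1.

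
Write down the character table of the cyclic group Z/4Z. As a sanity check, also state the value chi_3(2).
Character table of Z/4Z (irreps indexed chi_0,...,chi_3 with chi_k(m) = zeta_4^(k*m), zeta_4 = exp(2*pi*i/4)):
  irrep \ class  {0} (size 1)  {1} (size 1)  {2} (size 1)  {3} (size 1)
  chi_0          1             1             1             1           
  chi_1          1             I             -1            -I          
  chi_2          1             -1            1             -1          
  chi_3          1             -I            -1            I           

Spot check: chi_3(2) = zeta_4^(3*2) = zeta_4^6 = -1.

Why: Z/4Z is abelian, so all 4 irreducible complex representations are 1-dimensional. They are given by chi_k(m) = zeta_4^(k*m) for k = 0,...,3. Row orthogonality: sum_m chi_k(m) conj(chi_l(m)) = 4 * [k = l].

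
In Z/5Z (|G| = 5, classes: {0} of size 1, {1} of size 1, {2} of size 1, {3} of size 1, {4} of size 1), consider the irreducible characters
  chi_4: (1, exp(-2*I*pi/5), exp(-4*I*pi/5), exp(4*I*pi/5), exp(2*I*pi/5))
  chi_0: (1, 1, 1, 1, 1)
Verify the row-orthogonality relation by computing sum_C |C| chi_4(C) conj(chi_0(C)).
Sum = 0; so <chi_4, chi_0> = 0 (distinct irreducibles are orthogonal).

Proof sketch: Compute term by term over conjugacy classes (|C| * chi_4(C) * conj(chi_0(C))):
  1*(1)*conj(1) + 1*(exp(-2*I*pi/5))*conj(1) + 1*(exp(-4*I*pi/5))*conj(1) + 1*(exp(4*I*pi/5))*conj(1) + 1*(exp(2*I*pi/5))*conj(1)
  = (1) + (exp(-2*I*pi/5)) + (exp(-4*I*pi/5)) + (exp(4*I*pi/5)) + (exp(2*I*pi/5))
  = 0.
(Exp terms are combined using exp(i*s)*conj(exp(i*t)) = exp(i*(s-t)), and sums of them are collapsed using the identity that for every m > 1 the m distinct m-th roots of unity sum to 0, e.g. 1 + exp(2*I*pi/3) + exp(-2*I*pi/3) = 0.)
Dividing by |G| = 5 gives 0/5 = 0, matching the row-orthogonality relation <chi_4, chi_0> = [chi_4 = chi_0].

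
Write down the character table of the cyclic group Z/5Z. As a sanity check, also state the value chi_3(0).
Character table of Z/5Z (irreps indexed chi_0,...,chi_4 with chi_k(m) = zeta_5^(k*m), zeta_5 = exp(2*pi*i/5)):
  irrep \ class  {0} (size 1)  {1} (size 1)    {2} (size 1)    {3} (size 1)    {4} (size 1)  
  chi_0          1             1               1               1               1             
  chi_1          1             exp(2*I*pi/5)   exp(4*I*pi/5)   exp(-4*I*pi/5)  exp(-2*I*pi/5)
  chi_2          1             exp(4*I*pi/5)   exp(-2*I*pi/5)  exp(2*I*pi/5)   exp(-4*I*pi/5)
  chi_3          1             exp(-4*I*pi/5)  exp(2*I*pi/5)   exp(-2*I*pi/5)  exp(4*I*pi/5) 
  chi_4          1             exp(-2*I*pi/5)  exp(-4*I*pi/5)  exp(4*I*pi/5)   exp(2*I*pi/5) 

Spot check: chi_3(0) = zeta_5^(3*0) = zeta_5^0 = 1.

Solution. Z/5Z is abelian, so all 5 irreducible complex representations are 1-dimensional. They are given by chi_k(m) = zeta_5^(k*m) for k = 0,...,4. Row orthogonality: sum_m chi_k(m) conj(chi_l(m)) = 5 * [k = l].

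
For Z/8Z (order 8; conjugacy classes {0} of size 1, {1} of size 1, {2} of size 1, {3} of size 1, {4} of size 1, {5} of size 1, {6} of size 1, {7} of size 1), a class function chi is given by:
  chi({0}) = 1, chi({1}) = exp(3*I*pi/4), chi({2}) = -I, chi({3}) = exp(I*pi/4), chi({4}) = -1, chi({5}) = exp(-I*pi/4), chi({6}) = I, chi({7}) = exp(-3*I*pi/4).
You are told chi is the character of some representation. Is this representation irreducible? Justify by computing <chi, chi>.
Irreducible: <chi, chi> = 1.

Explanation: <chi, chi> = (1/|G|) sum_C |C| * |chi(C)|^2 = (1/8)[1*|1|^2 + 1*|exp(3*I*pi/4)|^2 + 1*|-I|^2 + 1*|exp(I*pi/4)|^2 + 1*|-1|^2 + 1*|exp(-I*pi/4)|^2 + 1*|I|^2 + 1*|exp(-3*I*pi/4)|^2]
  = (1/8)[(1) + (1) + (1) + (1) + (1) + (1) + (1) + (1)] = 8/8 = 1.
(Exp terms are combined using exp(i*s)*conj(exp(i*t)) = exp(i*(s-t)), and sums of them are collapsed using the identity that for every m > 1 the m distinct m-th roots of unity sum to 0, e.g. 1 + exp(2*I*pi/3) + exp(-2*I*pi/3) = 0.)
A character is irreducible iff <chi, chi> = 1, so this representation is irreducible.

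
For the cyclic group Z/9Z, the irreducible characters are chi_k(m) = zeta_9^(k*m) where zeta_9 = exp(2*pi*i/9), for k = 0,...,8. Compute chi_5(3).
chi_5(3) = zeta_9^15 = exp(-2*I*pi/3)

Solution. chi_5(3) = zeta_9^(5*3) = zeta_9^15. Since zeta_9^9 = 1, this equals zeta_9^6 = exp(2*pi*i*6/9) = exp(-2*I*pi/3).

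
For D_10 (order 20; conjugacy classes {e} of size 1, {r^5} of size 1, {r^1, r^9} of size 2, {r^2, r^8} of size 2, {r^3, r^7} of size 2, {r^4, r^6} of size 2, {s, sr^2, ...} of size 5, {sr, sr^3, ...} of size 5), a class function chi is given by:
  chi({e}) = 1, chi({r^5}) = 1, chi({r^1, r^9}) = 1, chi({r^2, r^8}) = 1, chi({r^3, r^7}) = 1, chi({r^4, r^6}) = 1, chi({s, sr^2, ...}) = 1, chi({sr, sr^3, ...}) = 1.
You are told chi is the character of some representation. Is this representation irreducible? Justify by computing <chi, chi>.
Irreducible: <chi, chi> = 1.

Derivation: <chi, chi> = (1/|G|) sum_C |C| * |chi(C)|^2 = (1/20)[1*|1|^2 + 1*|1|^2 + 2*|1|^2 + 2*|1|^2 + 2*|1|^2 + 2*|1|^2 + 5*|1|^2 + 5*|1|^2]
  = (1/20)[(1) + (1) + (2) + (2) + (2) + (2) + (5) + (5)] = 20/20 = 1.
A character is irreducible iff <chi, chi> = 1, so this representation is irreducible.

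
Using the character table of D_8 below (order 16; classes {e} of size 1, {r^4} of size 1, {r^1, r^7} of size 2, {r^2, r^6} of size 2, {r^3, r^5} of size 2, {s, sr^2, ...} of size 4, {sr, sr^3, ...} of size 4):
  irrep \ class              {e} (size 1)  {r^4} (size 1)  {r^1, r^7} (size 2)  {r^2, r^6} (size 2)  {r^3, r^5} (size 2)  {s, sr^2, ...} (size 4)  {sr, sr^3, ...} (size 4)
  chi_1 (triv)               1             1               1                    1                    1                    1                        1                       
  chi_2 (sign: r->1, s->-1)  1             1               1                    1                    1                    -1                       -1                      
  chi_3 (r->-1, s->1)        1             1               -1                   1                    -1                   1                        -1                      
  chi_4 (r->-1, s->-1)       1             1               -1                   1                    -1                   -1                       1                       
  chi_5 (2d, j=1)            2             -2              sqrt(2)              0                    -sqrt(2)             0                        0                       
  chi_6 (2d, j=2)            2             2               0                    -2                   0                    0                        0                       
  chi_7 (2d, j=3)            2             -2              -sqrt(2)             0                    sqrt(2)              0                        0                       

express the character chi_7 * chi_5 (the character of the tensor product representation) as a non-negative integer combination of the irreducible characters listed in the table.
chi_7 tensor chi_5 = chi_3 + chi_4 + chi_6 (all other irreducibles have multiplicity 0).

Reasoning: The character of a tensor product is the pointwise product (chi_7 * chi_5)(C) = chi_7(C) * chi_5(C):
  {e}: (2)*(2), {r^4}: (-2)*(-2), {r^1, r^7}: (-sqrt(2))*(sqrt(2)), {r^2, r^6}: (0)*(0), {r^3, r^5}: (sqrt(2))*(-sqrt(2)), {s, sr^2, ...}: (0)*(0), {sr, sr^3, ...}: (0)*(0)
so (chi_7 * chi_5) takes values
  {e} -> 4, {r^4} -> 4, {r^1, r^7} -> -2, {r^2, r^6} -> 0, {r^3, r^5} -> -2, {s, sr^2, ...} -> 0, {sr, sr^3, ...} -> 0.
Now take the inner product of this character with each irreducible chi from the table, <chi_7*chi_5, chi> = (1/16) sum_C |C| (chi_7*chi_5)(C) conj(chi(C)):
  <chi_7*chi_5, chi_1> = (1/16)[1*(4)*conj(1) + 1*(4)*conj(1) + 2*(-2)*conj(1) + 2*(0)*conj(1) + 2*(-2)*conj(1) + 4*(0)*conj(1) + 4*(0)*conj(1)]
      = (1/16)[(4) + (4) + (-4) + (0) + (-4) + (0) + (0)] = 0/16 = 0
  <chi_7*chi_5, chi_2> = (1/16)[1*(4)*conj(1) + 1*(4)*conj(1) + 2*(-2)*conj(1) + 2*(0)*conj(1) + 2*(-2)*conj(1) + 4*(0)*conj(-1) + 4*(0)*conj(-1)]
      = (1/16)[(4) + (4) + (-4) + (0) + (-4) + (0) + (0)] = 0/16 = 0
  <chi_7*chi_5, chi_3> = (1/16)[1*(4)*conj(1) + 1*(4)*conj(1) + 2*(-2)*conj(-1) + 2*(0)*conj(1) + 2*(-2)*conj(-1) + 4*(0)*conj(1) + 4*(0)*conj(-1)]
      = (1/16)[(4) + (4) + (4) + (0) + (4) + (0) + (0)] = 16/16 = 1
  <chi_7*chi_5, chi_4> = (1/16)[1*(4)*conj(1) + 1*(4)*conj(1) + 2*(-2)*conj(-1) + 2*(0)*conj(1) + 2*(-2)*conj(-1) + 4*(0)*conj(-1) + 4*(0)*conj(1)]
      = (1/16)[(4) + (4) + (4) + (0) + (4) + (0) + (0)] = 16/16 = 1
  <chi_7*chi_5, chi_5> = (1/16)[1*(4)*conj(2) + 1*(4)*conj(-2) + 2*(-2)*conj(sqrt(2)) + 2*(0)*conj(0) + 2*(-2)*conj(-sqrt(2)) + 4*(0)*conj(0) + 4*(0)*conj(0)]
      = (1/16)[(8) + (-8) + (-4*sqrt(2)) + (0) + (4*sqrt(2)) + (0) + (0)] = 0/16 = 0
  <chi_7*chi_5, chi_6> = (1/16)[1*(4)*conj(2) + 1*(4)*conj(2) + 2*(-2)*conj(0) + 2*(0)*conj(-2) + 2*(-2)*conj(0) + 4*(0)*conj(0) + 4*(0)*conj(0)]
      = (1/16)[(8) + (8) + (0) + (0) + (0) + (0) + (0)] = 16/16 = 1
  <chi_7*chi_5, chi_7> = (1/16)[1*(4)*conj(2) + 1*(4)*conj(-2) + 2*(-2)*conj(-sqrt(2)) + 2*(0)*conj(0) + 2*(-2)*conj(sqrt(2)) + 4*(0)*conj(0) + 4*(0)*conj(0)]
      = (1/16)[(8) + (-8) + (4*sqrt(2)) + (0) + (-4*sqrt(2)) + (0) + (0)] = 0/16 = 0
Hence the multiplicities are chi_3: 1, chi_4: 1, chi_6: 1. Dimension check: dim(chi_7)*dim(chi_5) = 2*2 = 4 and sum (mult * dim) = 1*1 + 1*1 + 1*2 = 4.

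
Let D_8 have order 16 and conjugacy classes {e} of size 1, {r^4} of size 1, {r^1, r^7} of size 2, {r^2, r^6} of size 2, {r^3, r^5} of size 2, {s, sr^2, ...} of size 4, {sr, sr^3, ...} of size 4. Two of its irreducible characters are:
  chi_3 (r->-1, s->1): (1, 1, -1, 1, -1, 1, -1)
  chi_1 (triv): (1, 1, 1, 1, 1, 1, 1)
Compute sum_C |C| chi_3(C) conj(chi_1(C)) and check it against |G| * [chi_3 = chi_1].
Sum = 0; so <chi_3, chi_1> = 0 (distinct irreducibles are orthogonal).

Argument: Compute term by term over conjugacy classes (|C| * chi_3(C) * conj(chi_1(C))):
  1*(1)*conj(1) + 1*(1)*conj(1) + 2*(-1)*conj(1) + 2*(1)*conj(1) + 2*(-1)*conj(1) + 4*(1)*conj(1) + 4*(-1)*conj(1)
  = (1) + (1) + (-2) + (2) + (-2) + (4) + (-4)
  = 0.
Dividing by |G| = 16 gives 0/16 = 0, matching the row-orthogonality relation <chi_3, chi_1> = [chi_3 = chi_1].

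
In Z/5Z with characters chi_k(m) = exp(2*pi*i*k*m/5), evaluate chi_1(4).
chi_1(4) = zeta_5^4 = exp(-2*I*pi/5)

Explanation: chi_1(4) = zeta_5^(1*4) = zeta_5^4. Since zeta_5^5 = 1, this equals zeta_5^4 = exp(2*pi*i*4/5) = exp(-2*I*pi/5).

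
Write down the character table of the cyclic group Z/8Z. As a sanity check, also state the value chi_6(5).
Character table of Z/8Z (irreps indexed chi_0,...,chi_7 with chi_k(m) = zeta_8^(k*m), zeta_8 = exp(2*pi*i/8)):
  irrep \ class  {0} (size 1)  {1} (size 1)    {2} (size 1)  {3} (size 1)    {4} (size 1)  {5} (size 1)    {6} (size 1)  {7} (size 1)  
  chi_0          1             1               1             1               1             1               1             1             
  chi_1          1             exp(I*pi/4)     I             exp(3*I*pi/4)   -1            exp(-3*I*pi/4)  -I            exp(-I*pi/4)  
  chi_2          1             I               -1            -I              1             I               -1            -I            
  chi_3          1             exp(3*I*pi/4)   -I            exp(I*pi/4)     -1            exp(-I*pi/4)    I             exp(-3*I*pi/4)
  chi_4          1             -1              1             -1              1             -1              1             -1            
  chi_5          1             exp(-3*I*pi/4)  I             exp(-I*pi/4)    -1            exp(I*pi/4)     -I            exp(3*I*pi/4) 
  chi_6          1             -I              -1            I               1             -I              -1            I             
  chi_7          1             exp(-I*pi/4)    -I            exp(-3*I*pi/4)  -1            exp(3*I*pi/4)   I             exp(I*pi/4)   

Spot check: chi_6(5) = zeta_8^(6*5) = zeta_8^30 = -I.

Why: Z/8Z is abelian, so all 8 irreducible complex representations are 1-dimensional. They are given by chi_k(m) = zeta_8^(k*m) for k = 0,...,7. Row orthogonality: sum_m chi_k(m) conj(chi_l(m)) = 8 * [k = l].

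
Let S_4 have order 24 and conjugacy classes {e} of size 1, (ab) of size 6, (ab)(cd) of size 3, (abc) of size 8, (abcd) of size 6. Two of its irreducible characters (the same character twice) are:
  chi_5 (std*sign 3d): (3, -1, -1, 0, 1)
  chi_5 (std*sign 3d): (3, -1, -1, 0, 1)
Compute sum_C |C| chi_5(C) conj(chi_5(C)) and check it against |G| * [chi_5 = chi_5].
Sum = 24 = |G| = 24; so <chi_5, chi_5> = 1 (norm-1 confirms irreducibility).

Argument: Compute term by term over conjugacy classes (|C| * chi_5(C) * conj(chi_5(C))):
  1*(3)*conj(3) + 6*(-1)*conj(-1) + 3*(-1)*conj(-1) + 8*(0)*conj(0) + 6*(1)*conj(1)
  = (9) + (6) + (3) + (0) + (6)
  = 24.
Dividing by |G| = 24 gives 24/24 = 1, matching the row-orthogonality relation <chi_5, chi_5> = [chi_5 = chi_5].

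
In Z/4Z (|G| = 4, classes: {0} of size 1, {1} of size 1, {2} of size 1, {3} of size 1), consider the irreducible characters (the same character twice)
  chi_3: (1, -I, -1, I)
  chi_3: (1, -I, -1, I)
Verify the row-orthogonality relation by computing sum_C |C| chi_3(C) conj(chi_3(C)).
Sum = 4 = |G| = 4; so <chi_3, chi_3> = 1 (norm-1 confirms irreducibility).

Proof sketch: Compute term by term over conjugacy classes (|C| * chi_3(C) * conj(chi_3(C))):
  1*(1)*conj(1) + 1*(-I)*conj(-I) + 1*(-1)*conj(-1) + 1*(I)*conj(I)
  = (1) + (1) + (1) + (1)
  = 4.
(Exp terms are combined using exp(i*s)*conj(exp(i*t)) = exp(i*(s-t)), and sums of them are collapsed using the identity that for every m > 1 the m distinct m-th roots of unity sum to 0, e.g. 1 + exp(2*I*pi/3) + exp(-2*I*pi/3) = 0.)
Dividing by |G| = 4 gives 4/4 = 1, matching the row-orthogonality relation <chi_3, chi_3> = [chi_3 = chi_3].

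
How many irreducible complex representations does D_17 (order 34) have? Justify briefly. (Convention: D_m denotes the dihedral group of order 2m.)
10

Justification: The number of irreducible complex representations of a finite group equals its number of conjugacy classes. D_17 has 10 conjugacy classes ((n+3)/2 for n odd), so D_17 (order 34) has exactly 10 irreducible complex representations.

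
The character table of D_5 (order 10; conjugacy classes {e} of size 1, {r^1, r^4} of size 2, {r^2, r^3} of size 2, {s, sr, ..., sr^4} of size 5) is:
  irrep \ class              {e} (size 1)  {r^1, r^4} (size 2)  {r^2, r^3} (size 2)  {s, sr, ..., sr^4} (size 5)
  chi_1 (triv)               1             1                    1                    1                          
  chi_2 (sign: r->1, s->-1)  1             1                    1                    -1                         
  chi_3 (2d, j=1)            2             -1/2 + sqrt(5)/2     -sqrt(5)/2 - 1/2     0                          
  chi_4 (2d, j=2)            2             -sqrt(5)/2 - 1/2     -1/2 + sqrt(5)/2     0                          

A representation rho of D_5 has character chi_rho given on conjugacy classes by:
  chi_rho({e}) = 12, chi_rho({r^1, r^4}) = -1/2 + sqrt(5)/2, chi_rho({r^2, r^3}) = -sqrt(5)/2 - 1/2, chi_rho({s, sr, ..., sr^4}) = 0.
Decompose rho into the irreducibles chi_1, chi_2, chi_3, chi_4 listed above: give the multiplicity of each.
Multiplicities: chi_1: 1, chi_2: 1, chi_3: 3, chi_4: 2.

Working: Use <chi_rho, chi> = (1/|G|) sum_C |C| * chi_rho(C) * conj(chi(C)) with |G| = 10 for each irreducible chi in the table:
  <chi_rho, chi_1> = (1/10)[1*(12)*conj(1) + 2*(-1/2 + sqrt(5)/2)*conj(1) + 2*(-sqrt(5)/2 - 1/2)*conj(1) + 5*(0)*conj(1)]
      = (1/10)[(12) + (-1 + sqrt(5)) + (-sqrt(5) - 1) + (0)] = 10/10 = 1
  <chi_rho, chi_2> = (1/10)[1*(12)*conj(1) + 2*(-1/2 + sqrt(5)/2)*conj(1) + 2*(-sqrt(5)/2 - 1/2)*conj(1) + 5*(0)*conj(-1)]
      = (1/10)[(12) + (-1 + sqrt(5)) + (-sqrt(5) - 1) + (0)] = 10/10 = 1
  <chi_rho, chi_3> = (1/10)[1*(12)*conj(2) + 2*(-1/2 + sqrt(5)/2)*conj(-1/2 + sqrt(5)/2) + 2*(-sqrt(5)/2 - 1/2)*conj(-sqrt(5)/2 - 1/2) + 5*(0)*conj(0)]
      = (1/10)[(24) + (3 - sqrt(5)) + (sqrt(5) + 3) + (0)] = 30/10 = 3
  <chi_rho, chi_4> = (1/10)[1*(12)*conj(2) + 2*(-1/2 + sqrt(5)/2)*conj(-sqrt(5)/2 - 1/2) + 2*(-sqrt(5)/2 - 1/2)*conj(-1/2 + sqrt(5)/2) + 5*(0)*conj(0)]
      = (1/10)[(24) + (-2) + (-2) + (0)] = 20/10 = 2
Dimension check: dim(rho) = sum (mult * dim) = 1*1 + 1*1 + 3*2 + 2*2 = 12 = chi_rho(e) = 12.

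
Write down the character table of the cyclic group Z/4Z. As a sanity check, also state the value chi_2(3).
Character table of Z/4Z (irreps indexed chi_0,...,chi_3 with chi_k(m) = zeta_4^(k*m), zeta_4 = exp(2*pi*i/4)):
  irrep \ class  {0} (size 1)  {1} (size 1)  {2} (size 1)  {3} (size 1)
  chi_0          1             1             1             1           
  chi_1          1             I             -1            -I          
  chi_2          1             -1            1             -1          
  chi_3          1             -I            -1            I           

Spot check: chi_2(3) = zeta_4^(2*3) = zeta_4^6 = -1.

Proof sketch: Z/4Z is abelian, so all 4 irreducible complex representations are 1-dimensional. They are given by chi_k(m) = zeta_4^(k*m) for k = 0,...,3. Row orthogonality: sum_m chi_k(m) conj(chi_l(m)) = 4 * [k = l].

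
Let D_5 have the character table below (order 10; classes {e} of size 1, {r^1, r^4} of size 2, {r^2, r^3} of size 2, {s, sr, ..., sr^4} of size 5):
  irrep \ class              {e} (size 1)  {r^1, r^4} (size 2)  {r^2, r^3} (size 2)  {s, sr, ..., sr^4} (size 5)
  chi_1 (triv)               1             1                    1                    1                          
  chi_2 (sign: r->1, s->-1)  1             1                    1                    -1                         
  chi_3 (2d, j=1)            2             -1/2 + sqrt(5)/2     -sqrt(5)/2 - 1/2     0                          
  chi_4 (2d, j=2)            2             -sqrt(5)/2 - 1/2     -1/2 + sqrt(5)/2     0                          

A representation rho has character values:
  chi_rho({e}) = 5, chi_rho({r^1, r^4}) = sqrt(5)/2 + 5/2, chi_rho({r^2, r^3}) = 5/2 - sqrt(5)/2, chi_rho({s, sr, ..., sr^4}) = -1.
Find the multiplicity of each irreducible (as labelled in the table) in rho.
Multiplicities: chi_1: 1, chi_2: 2, chi_3: 1, chi_4: 0.

Use <chi_rho, chi> = (1/|G|) sum_C |C| * chi_rho(C) * conj(chi(C)) with |G| = 10 for each irreducible chi in the table:
  <chi_rho, chi_1> = (1/10)[1*(5)*conj(1) + 2*(sqrt(5)/2 + 5/2)*conj(1) + 2*(5/2 - sqrt(5)/2)*conj(1) + 5*(-1)*conj(1)]
      = (1/10)[(5) + (sqrt(5) + 5) + (5 - sqrt(5)) + (-5)] = 10/10 = 1
  <chi_rho, chi_2> = (1/10)[1*(5)*conj(1) + 2*(sqrt(5)/2 + 5/2)*conj(1) + 2*(5/2 - sqrt(5)/2)*conj(1) + 5*(-1)*conj(-1)]
      = (1/10)[(5) + (sqrt(5) + 5) + (5 - sqrt(5)) + (5)] = 20/10 = 2
  <chi_rho, chi_3> = (1/10)[1*(5)*conj(2) + 2*(sqrt(5)/2 + 5/2)*conj(-1/2 + sqrt(5)/2) + 2*(5/2 - sqrt(5)/2)*conj(-sqrt(5)/2 - 1/2) + 5*(-1)*conj(0)]
      = (1/10)[(10) + (2*sqrt(5)) + (-2*sqrt(5)) + (0)] = 10/10 = 1
  <chi_rho, chi_4> = (1/10)[1*(5)*conj(2) + 2*(sqrt(5)/2 + 5/2)*conj(-sqrt(5)/2 - 1/2) + 2*(5/2 - sqrt(5)/2)*conj(-1/2 + sqrt(5)/2) + 5*(-1)*conj(0)]
      = (1/10)[(10) + (-3*sqrt(5) - 5) + (-5 + 3*sqrt(5)) + (0)] = 0/10 = 0
Dimension check: dim(rho) = sum (mult * dim) = 1*1 + 2*1 + 1*2 + 0*2 = 5 = chi_rho(e) = 5.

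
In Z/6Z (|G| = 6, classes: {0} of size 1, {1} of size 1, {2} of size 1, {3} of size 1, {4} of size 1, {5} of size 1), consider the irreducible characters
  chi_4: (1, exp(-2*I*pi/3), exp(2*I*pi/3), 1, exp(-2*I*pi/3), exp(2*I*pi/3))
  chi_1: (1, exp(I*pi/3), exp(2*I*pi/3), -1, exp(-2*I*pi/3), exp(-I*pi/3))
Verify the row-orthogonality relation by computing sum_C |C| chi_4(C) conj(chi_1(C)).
Sum = 0; so <chi_4, chi_1> = 0 (distinct irreducibles are orthogonal).

Details: Compute term by term over conjugacy classes (|C| * chi_4(C) * conj(chi_1(C))):
  1*(1)*conj(1) + 1*(exp(-2*I*pi/3))*conj(exp(I*pi/3)) + 1*(exp(2*I*pi/3))*conj(exp(2*I*pi/3)) + 1*(1)*conj(-1) + 1*(exp(-2*I*pi/3))*conj(exp(-2*I*pi/3)) + 1*(exp(2*I*pi/3))*conj(exp(-I*pi/3))
  = (1) + (-1) + (1) + (-1) + (1) + (-1)
  = 0.
(Exp terms are combined using exp(i*s)*conj(exp(i*t)) = exp(i*(s-t)), and sums of them are collapsed using the identity that for every m > 1 the m distinct m-th roots of unity sum to 0, e.g. 1 + exp(2*I*pi/3) + exp(-2*I*pi/3) = 0.)
Dividing by |G| = 6 gives 0/6 = 0, matching the row-orthogonality relation <chi_4, chi_1> = [chi_4 = chi_1].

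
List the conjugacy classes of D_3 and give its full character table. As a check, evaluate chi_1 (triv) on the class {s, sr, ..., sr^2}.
Conjugacy classes: {e} of size 1, {r^1, r^2} of size 2, {s, sr, ..., sr^2} of size 3.
Character table:
  irrep \ class              {e} (size 1)  {r^1, r^2} (size 2)  {s, sr, ..., sr^2} (size 3)
  chi_1 (triv)               1             1                    1                          
  chi_2 (sign: r->1, s->-1)  1             1                    -1                         
  chi_3 (2d, j=1)            2             -1                   0                          

Spot check: chi_1 (triv) on {s, sr, ..., sr^2} = 1.

Solution. D_3 has order 2*3 = 6 with 3 conjugacy classes, hence 3 irreducibles. Sum of squared dims 1 + 1 + 4 = 6 = |G|. Linear characters come from the abelianisation; the 2-dimensional irreps have character r^k -> 2*cos(2*pi*j*k/3), reflections -> 0.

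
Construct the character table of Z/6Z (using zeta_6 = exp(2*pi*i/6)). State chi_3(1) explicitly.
Character table of Z/6Z (irreps indexed chi_0,...,chi_5 with chi_k(m) = zeta_6^(k*m), zeta_6 = exp(2*pi*i/6)):
  irrep \ class  {0} (size 1)  {1} (size 1)    {2} (size 1)    {3} (size 1)  {4} (size 1)    {5} (size 1)  
  chi_0          1             1               1               1             1               1             
  chi_1          1             exp(I*pi/3)     exp(2*I*pi/3)   -1            exp(-2*I*pi/3)  exp(-I*pi/3)  
  chi_2          1             exp(2*I*pi/3)   exp(-2*I*pi/3)  1             exp(2*I*pi/3)   exp(-2*I*pi/3)
  chi_3          1             -1              1               -1            1               -1            
  chi_4          1             exp(-2*I*pi/3)  exp(2*I*pi/3)   1             exp(-2*I*pi/3)  exp(2*I*pi/3) 
  chi_5          1             exp(-I*pi/3)    exp(-2*I*pi/3)  -1            exp(2*I*pi/3)   exp(I*pi/3)   

Spot check: chi_3(1) = zeta_6^(3*1) = zeta_6^3 = -1.

Solution. Z/6Z is abelian, so all 6 irreducible complex representations are 1-dimensional. They are given by chi_k(m) = zeta_6^(k*m) for k = 0,...,5. Row orthogonality: sum_m chi_k(m) conj(chi_l(m)) = 6 * [k = l].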